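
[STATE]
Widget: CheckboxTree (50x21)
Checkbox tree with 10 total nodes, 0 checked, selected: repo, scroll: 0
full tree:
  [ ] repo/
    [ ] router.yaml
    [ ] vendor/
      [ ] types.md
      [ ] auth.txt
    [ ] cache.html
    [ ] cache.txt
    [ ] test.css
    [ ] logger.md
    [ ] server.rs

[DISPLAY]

>[ ] repo/                                        
   [ ] router.yaml                                
   [ ] vendor/                                    
     [ ] types.md                                 
     [ ] auth.txt                                 
   [ ] cache.html                                 
   [ ] cache.txt                                  
   [ ] test.css                                   
   [ ] logger.md                                  
   [ ] server.rs                                  
                                                  
                                                  
                                                  
                                                  
                                                  
                                                  
                                                  
                                                  
                                                  
                                                  
                                                  


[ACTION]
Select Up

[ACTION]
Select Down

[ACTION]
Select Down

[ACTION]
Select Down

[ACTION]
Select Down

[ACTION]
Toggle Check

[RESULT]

 [-] repo/                                        
   [ ] router.yaml                                
   [-] vendor/                                    
     [ ] types.md                                 
>    [x] auth.txt                                 
   [ ] cache.html                                 
   [ ] cache.txt                                  
   [ ] test.css                                   
   [ ] logger.md                                  
   [ ] server.rs                                  
                                                  
                                                  
                                                  
                                                  
                                                  
                                                  
                                                  
                                                  
                                                  
                                                  
                                                  


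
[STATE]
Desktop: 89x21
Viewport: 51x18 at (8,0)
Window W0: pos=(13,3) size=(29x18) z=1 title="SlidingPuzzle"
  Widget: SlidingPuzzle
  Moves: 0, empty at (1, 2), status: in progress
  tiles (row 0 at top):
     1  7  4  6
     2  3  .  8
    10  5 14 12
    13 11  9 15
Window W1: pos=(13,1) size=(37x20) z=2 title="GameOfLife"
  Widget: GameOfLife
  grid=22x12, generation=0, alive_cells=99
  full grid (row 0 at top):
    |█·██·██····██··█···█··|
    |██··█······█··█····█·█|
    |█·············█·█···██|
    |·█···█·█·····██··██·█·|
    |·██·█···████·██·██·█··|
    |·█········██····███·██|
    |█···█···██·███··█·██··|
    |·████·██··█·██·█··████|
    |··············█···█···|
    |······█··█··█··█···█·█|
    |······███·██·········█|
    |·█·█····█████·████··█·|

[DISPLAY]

                                                   
     ┏━━━━━━━━━━━━━━━━━━━━━━━━━━━━━━━━━━━┓         
     ┃ GameOfLife                        ┃         
     ┠───────────────────────────────────┨         
     ┃Gen: 0                             ┃         
     ┃█·██·██····██··█···█··             ┃         
     ┃██··█······█··█····█·█             ┃         
     ┃█·············█·█···██             ┃         
     ┃·█···█·█·····██··██·█·             ┃         
     ┃·██·█···████·██·██·█··             ┃         
     ┃·█········██····███·██             ┃         
     ┃█···█···██·███··█·██··             ┃         
     ┃·████·██··█·██·█··████             ┃         
     ┃··············█···█···             ┃         
     ┃······█··█··█··█···█·█             ┃         
     ┃······███·██·········█             ┃         
     ┃·█·█····█████·████··█·             ┃         
     ┃                                   ┃         


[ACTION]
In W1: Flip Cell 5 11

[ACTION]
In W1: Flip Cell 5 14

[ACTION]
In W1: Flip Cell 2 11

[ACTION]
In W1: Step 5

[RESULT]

                                                   
     ┏━━━━━━━━━━━━━━━━━━━━━━━━━━━━━━━━━━━┓         
     ┃ GameOfLife                        ┃         
     ┠───────────────────────────────────┨         
     ┃Gen: 5                             ┃         
     ┃····█····█████····███·             ┃         
     ┃··█·█····█····█···██·█             ┃         
     ┃··███···█·█···█···█··█             ┃         
     ┃·············█······██             ┃         
     ┃·····██·████·█········             ┃         
     ┃······█·····█··██·····             ┃         
     ┃·····█·█·██·····█·····             ┃         
     ┃··········██····█···█·             ┃         
     ┃··········██·█······█·             ┃         
     ┃············█·········             ┃         
     ┃······················             ┃         
     ┃······················             ┃         
     ┃                                   ┃         


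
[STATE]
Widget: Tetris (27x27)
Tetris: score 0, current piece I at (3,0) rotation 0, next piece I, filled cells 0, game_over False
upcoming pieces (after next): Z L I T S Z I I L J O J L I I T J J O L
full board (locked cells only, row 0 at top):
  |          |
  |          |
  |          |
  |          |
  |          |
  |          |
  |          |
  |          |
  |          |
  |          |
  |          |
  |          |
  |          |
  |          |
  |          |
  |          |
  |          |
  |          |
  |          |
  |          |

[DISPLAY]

   ████   │Next:           
          │████            
          │                
          │                
          │                
          │                
          │Score:          
          │0               
          │                
          │                
          │                
          │                
          │                
          │                
          │                
          │                
          │                
          │                
          │                
          │                
          │                
          │                
          │                
          │                
          │                
          │                
          │                


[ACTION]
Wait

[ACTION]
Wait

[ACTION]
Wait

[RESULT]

          │Next:           
          │████            
          │                
   ████   │                
          │                
          │                
          │Score:          
          │0               
          │                
          │                
          │                
          │                
          │                
          │                
          │                
          │                
          │                
          │                
          │                
          │                
          │                
          │                
          │                
          │                
          │                
          │                
          │                


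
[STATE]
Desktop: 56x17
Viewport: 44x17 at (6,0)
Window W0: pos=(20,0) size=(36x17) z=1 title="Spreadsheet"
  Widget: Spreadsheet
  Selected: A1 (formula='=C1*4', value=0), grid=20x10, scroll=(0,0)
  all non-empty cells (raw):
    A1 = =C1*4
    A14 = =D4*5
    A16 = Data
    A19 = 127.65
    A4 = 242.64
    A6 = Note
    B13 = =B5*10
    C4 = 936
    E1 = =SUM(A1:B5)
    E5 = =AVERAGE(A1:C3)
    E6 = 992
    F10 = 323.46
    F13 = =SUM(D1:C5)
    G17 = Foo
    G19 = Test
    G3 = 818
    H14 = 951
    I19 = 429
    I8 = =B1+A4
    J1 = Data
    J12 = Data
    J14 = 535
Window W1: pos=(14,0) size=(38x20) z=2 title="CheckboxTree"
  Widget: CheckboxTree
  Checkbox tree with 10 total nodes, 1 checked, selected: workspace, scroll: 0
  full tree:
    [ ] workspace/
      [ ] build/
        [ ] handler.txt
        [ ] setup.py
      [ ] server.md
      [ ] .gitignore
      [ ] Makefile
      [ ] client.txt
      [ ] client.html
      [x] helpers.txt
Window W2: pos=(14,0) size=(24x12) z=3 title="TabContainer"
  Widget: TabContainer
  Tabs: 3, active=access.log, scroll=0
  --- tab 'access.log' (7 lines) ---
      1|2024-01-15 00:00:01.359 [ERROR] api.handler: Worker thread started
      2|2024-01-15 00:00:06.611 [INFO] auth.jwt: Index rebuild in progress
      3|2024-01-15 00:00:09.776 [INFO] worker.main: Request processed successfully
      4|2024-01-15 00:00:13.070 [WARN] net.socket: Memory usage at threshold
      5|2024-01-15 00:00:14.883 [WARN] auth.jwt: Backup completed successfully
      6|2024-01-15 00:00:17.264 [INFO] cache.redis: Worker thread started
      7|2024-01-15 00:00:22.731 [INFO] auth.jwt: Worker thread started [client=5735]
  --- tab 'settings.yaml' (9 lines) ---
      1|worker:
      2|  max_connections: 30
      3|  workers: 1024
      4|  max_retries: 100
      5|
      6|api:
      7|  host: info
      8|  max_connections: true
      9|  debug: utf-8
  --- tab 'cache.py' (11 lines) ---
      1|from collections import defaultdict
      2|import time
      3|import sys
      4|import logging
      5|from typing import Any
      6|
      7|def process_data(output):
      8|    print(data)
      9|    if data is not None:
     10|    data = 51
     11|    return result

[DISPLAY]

        ┏━━━━━━━━━━━━━━━━━━━━━━┓━━━━━━━━━━━━
        ┃ TabContainer         ┃            
        ┠──────────────────────┨────────────
        ┃[access.log]│ settings┃            
        ┃──────────────────────┃            
        ┃2024-01-15 00:00:01.35┃            
        ┃2024-01-15 00:00:06.61┃            
        ┃2024-01-15 00:00:09.77┃            
        ┃2024-01-15 00:00:13.07┃            
        ┃2024-01-15 00:00:14.88┃            
        ┃2024-01-15 00:00:17.26┃            
        ┗━━━━━━━━━━━━━━━━━━━━━━┛            
        ┃   [x] helpers.txt                 
        ┃                                   
        ┃                                   
        ┃                                   
        ┃                                   


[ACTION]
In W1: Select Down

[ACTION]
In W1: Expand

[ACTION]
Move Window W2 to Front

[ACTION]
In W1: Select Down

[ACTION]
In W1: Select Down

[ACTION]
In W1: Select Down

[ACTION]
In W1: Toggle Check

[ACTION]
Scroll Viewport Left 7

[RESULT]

              ┏━━━━━━━━━━━━━━━━━━━━━━┓━━━━━━
              ┃ TabContainer         ┃      
              ┠──────────────────────┨──────
              ┃[access.log]│ settings┃      
              ┃──────────────────────┃      
              ┃2024-01-15 00:00:01.35┃      
              ┃2024-01-15 00:00:06.61┃      
              ┃2024-01-15 00:00:09.77┃      
              ┃2024-01-15 00:00:13.07┃      
              ┃2024-01-15 00:00:14.88┃      
              ┃2024-01-15 00:00:17.26┃      
              ┗━━━━━━━━━━━━━━━━━━━━━━┛      
              ┃   [x] helpers.txt           
              ┃                             
              ┃                             
              ┃                             
              ┃                             


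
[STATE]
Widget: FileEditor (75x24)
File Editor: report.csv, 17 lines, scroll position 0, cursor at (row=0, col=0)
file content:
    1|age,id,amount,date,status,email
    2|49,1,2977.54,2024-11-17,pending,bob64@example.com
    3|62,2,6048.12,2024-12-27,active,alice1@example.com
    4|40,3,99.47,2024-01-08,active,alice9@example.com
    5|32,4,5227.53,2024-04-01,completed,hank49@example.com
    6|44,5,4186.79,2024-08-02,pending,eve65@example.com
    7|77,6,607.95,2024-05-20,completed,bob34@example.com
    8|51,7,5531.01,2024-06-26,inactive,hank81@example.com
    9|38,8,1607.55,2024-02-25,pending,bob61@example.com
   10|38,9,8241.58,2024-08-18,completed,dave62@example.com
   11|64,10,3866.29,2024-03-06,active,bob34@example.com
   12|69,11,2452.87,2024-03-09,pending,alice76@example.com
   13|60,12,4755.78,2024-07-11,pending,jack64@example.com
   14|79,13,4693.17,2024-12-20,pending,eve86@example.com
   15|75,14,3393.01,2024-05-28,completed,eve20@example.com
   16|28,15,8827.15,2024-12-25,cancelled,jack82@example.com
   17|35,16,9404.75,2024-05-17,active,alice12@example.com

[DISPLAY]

█ge,id,amount,date,status,email                                           ▲
49,1,2977.54,2024-11-17,pending,bob64@example.com                         █
62,2,6048.12,2024-12-27,active,alice1@example.com                         ░
40,3,99.47,2024-01-08,active,alice9@example.com                           ░
32,4,5227.53,2024-04-01,completed,hank49@example.com                      ░
44,5,4186.79,2024-08-02,pending,eve65@example.com                         ░
77,6,607.95,2024-05-20,completed,bob34@example.com                        ░
51,7,5531.01,2024-06-26,inactive,hank81@example.com                       ░
38,8,1607.55,2024-02-25,pending,bob61@example.com                         ░
38,9,8241.58,2024-08-18,completed,dave62@example.com                      ░
64,10,3866.29,2024-03-06,active,bob34@example.com                         ░
69,11,2452.87,2024-03-09,pending,alice76@example.com                      ░
60,12,4755.78,2024-07-11,pending,jack64@example.com                       ░
79,13,4693.17,2024-12-20,pending,eve86@example.com                        ░
75,14,3393.01,2024-05-28,completed,eve20@example.com                      ░
28,15,8827.15,2024-12-25,cancelled,jack82@example.com                     ░
35,16,9404.75,2024-05-17,active,alice12@example.com                       ░
                                                                          ░
                                                                          ░
                                                                          ░
                                                                          ░
                                                                          ░
                                                                          ░
                                                                          ▼


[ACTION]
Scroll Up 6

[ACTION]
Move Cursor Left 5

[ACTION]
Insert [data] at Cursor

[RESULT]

data█ge,id,amount,date,status,email                                       ▲
49,1,2977.54,2024-11-17,pending,bob64@example.com                         █
62,2,6048.12,2024-12-27,active,alice1@example.com                         ░
40,3,99.47,2024-01-08,active,alice9@example.com                           ░
32,4,5227.53,2024-04-01,completed,hank49@example.com                      ░
44,5,4186.79,2024-08-02,pending,eve65@example.com                         ░
77,6,607.95,2024-05-20,completed,bob34@example.com                        ░
51,7,5531.01,2024-06-26,inactive,hank81@example.com                       ░
38,8,1607.55,2024-02-25,pending,bob61@example.com                         ░
38,9,8241.58,2024-08-18,completed,dave62@example.com                      ░
64,10,3866.29,2024-03-06,active,bob34@example.com                         ░
69,11,2452.87,2024-03-09,pending,alice76@example.com                      ░
60,12,4755.78,2024-07-11,pending,jack64@example.com                       ░
79,13,4693.17,2024-12-20,pending,eve86@example.com                        ░
75,14,3393.01,2024-05-28,completed,eve20@example.com                      ░
28,15,8827.15,2024-12-25,cancelled,jack82@example.com                     ░
35,16,9404.75,2024-05-17,active,alice12@example.com                       ░
                                                                          ░
                                                                          ░
                                                                          ░
                                                                          ░
                                                                          ░
                                                                          ░
                                                                          ▼


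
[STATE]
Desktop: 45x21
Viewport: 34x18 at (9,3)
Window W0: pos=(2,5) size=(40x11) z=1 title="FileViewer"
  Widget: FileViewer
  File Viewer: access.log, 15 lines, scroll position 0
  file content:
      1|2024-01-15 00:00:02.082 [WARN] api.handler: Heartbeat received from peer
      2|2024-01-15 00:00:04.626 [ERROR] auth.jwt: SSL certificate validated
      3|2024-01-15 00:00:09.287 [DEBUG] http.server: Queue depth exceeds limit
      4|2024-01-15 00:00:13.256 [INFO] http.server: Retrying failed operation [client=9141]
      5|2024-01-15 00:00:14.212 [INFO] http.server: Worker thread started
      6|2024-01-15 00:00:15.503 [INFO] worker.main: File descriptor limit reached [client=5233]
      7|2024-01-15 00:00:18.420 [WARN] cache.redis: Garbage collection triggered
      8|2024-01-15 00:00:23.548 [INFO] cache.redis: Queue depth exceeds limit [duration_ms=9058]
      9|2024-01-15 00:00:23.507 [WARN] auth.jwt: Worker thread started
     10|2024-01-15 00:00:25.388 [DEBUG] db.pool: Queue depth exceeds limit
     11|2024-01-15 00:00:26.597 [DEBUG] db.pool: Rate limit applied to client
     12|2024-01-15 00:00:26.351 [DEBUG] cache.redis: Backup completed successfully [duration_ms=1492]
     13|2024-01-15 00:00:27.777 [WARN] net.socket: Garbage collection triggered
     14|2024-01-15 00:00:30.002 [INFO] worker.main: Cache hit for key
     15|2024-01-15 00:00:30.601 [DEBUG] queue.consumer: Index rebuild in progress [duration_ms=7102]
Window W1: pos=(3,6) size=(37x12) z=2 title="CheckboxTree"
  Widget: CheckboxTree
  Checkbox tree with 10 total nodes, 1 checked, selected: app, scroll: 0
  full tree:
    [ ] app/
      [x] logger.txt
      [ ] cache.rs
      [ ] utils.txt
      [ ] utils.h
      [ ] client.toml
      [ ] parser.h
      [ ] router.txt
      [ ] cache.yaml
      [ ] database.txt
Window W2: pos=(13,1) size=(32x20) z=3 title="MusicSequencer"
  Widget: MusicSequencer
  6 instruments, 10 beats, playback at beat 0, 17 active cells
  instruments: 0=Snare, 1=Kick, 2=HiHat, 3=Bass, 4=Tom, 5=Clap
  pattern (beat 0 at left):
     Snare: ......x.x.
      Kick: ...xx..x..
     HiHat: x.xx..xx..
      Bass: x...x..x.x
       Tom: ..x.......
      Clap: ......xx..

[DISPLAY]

    ┠─────────────────────────────
    ┃      ▼123456789             
━━━━┃ Snare······█·█·             
━━━━┃  Kick···██··█··             
kbox┃ HiHat█·██··██··             
────┃  Bass█···█··█·█             
app/┃   Tom··█·······             
] lo┃  Clap······██··             
] ca┃                             
] ut┃                             
] ut┃                             
] cl┃                             
] pa┃                             
] ro┃                             
━━━━┃                             
    ┃                             
    ┃                             
    ┗━━━━━━━━━━━━━━━━━━━━━━━━━━━━━


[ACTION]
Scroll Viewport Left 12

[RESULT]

             ┠────────────────────
             ┃      ▼123456789    
  ┏━━━━━━━━━━┃ Snare······█·█·    
  ┃┏━━━━━━━━━┃  Kick···██··█··    
  ┠┃ Checkbox┃ HiHat█·██··██··    
  ┃┠─────────┃  Bass█···█··█·█    
  ┃┃>[-] app/┃   Tom··█·······    
  ┃┃   [x] lo┃  Clap······██··    
  ┃┃   [ ] ca┃                    
  ┃┃   [ ] ut┃                    
  ┃┃   [ ] ut┃                    
  ┃┃   [ ] cl┃                    
  ┗┃   [ ] pa┃                    
   ┃   [ ] ro┃                    
   ┗━━━━━━━━━┃                    
             ┃                    
             ┃                    
             ┗━━━━━━━━━━━━━━━━━━━━


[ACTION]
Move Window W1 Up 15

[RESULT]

   ┃>[-] app/┠────────────────────
   ┃   [x] lo┃      ▼123456789    
  ┏┃   [ ] ca┃ Snare······█·█·    
  ┃┃   [ ] ut┃  Kick···██··█··    
  ┠┃   [ ] ut┃ HiHat█·██··██··    
  ┃┃   [ ] cl┃  Bass█···█··█·█    
  ┃┃   [ ] pa┃   Tom··█·······    
  ┃┃   [ ] ro┃  Clap······██··    
  ┃┗━━━━━━━━━┃                    
  ┃2024-01-15┃                    
  ┃2024-01-15┃                    
  ┃2024-01-15┃                    
  ┗━━━━━━━━━━┃                    
             ┃                    
             ┃                    
             ┃                    
             ┃                    
             ┗━━━━━━━━━━━━━━━━━━━━


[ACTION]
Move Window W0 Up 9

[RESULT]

  ┃┃>[-] app/┠────────────────────
  ┃┃   [x] lo┃      ▼123456789    
  ┃┃   [ ] ca┃ Snare······█·█·    
  ┃┃   [ ] ut┃  Kick···██··█··    
  ┃┃   [ ] ut┃ HiHat█·██··██··    
  ┃┃   [ ] cl┃  Bass█···█··█·█    
  ┃┃   [ ] pa┃   Tom··█·······    
  ┗┃   [ ] ro┃  Clap······██··    
   ┗━━━━━━━━━┃                    
             ┃                    
             ┃                    
             ┃                    
             ┃                    
             ┃                    
             ┃                    
             ┃                    
             ┃                    
             ┗━━━━━━━━━━━━━━━━━━━━


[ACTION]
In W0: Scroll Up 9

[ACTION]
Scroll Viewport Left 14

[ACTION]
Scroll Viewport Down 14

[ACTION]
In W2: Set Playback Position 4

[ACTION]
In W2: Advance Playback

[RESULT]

  ┃┃>[-] app/┠────────────────────
  ┃┃   [x] lo┃      01234▼6789    
  ┃┃   [ ] ca┃ Snare······█·█·    
  ┃┃   [ ] ut┃  Kick···██··█··    
  ┃┃   [ ] ut┃ HiHat█·██··██··    
  ┃┃   [ ] cl┃  Bass█···█··█·█    
  ┃┃   [ ] pa┃   Tom··█·······    
  ┗┃   [ ] ro┃  Clap······██··    
   ┗━━━━━━━━━┃                    
             ┃                    
             ┃                    
             ┃                    
             ┃                    
             ┃                    
             ┃                    
             ┃                    
             ┃                    
             ┗━━━━━━━━━━━━━━━━━━━━


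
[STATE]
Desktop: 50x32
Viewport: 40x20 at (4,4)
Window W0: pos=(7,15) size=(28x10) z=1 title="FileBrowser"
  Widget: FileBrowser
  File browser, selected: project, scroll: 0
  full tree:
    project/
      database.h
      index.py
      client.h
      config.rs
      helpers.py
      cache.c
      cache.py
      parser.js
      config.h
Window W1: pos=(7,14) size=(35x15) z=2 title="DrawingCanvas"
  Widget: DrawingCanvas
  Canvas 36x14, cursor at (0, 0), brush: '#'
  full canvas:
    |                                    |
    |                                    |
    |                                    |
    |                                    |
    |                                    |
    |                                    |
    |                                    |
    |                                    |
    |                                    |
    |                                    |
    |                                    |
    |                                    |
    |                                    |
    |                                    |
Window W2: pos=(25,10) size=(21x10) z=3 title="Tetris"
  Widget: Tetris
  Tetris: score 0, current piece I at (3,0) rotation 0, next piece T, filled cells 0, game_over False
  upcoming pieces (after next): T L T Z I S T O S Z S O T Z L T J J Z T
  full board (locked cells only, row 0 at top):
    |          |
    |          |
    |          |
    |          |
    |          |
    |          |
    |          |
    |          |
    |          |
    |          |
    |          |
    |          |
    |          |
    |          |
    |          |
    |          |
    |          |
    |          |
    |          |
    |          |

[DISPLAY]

                                        
                                        
                                        
                                        
                                        
                                        
                     ┏━━━━━━━━━━━━━━━━━━
                     ┃ Tetris           
                     ┠──────────────────
                     ┃          │Next:  
   ┏━━━━━━━━━━━━━━━━━┃          │ ▒     
   ┃ DrawingCanvas   ┃          │▒▒▒    
   ┠─────────────────┃          │       
   ┃+                ┃          │       
   ┃                 ┃          │       
   ┃                 ┗━━━━━━━━━━━━━━━━━━
   ┃                                 ┃  
   ┃                                 ┃  
   ┃                                 ┃  
   ┃                                 ┃  


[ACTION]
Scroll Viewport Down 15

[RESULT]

                     ┠──────────────────
                     ┃          │Next:  
   ┏━━━━━━━━━━━━━━━━━┃          │ ▒     
   ┃ DrawingCanvas   ┃          │▒▒▒    
   ┠─────────────────┃          │       
   ┃+                ┃          │       
   ┃                 ┃          │       
   ┃                 ┗━━━━━━━━━━━━━━━━━━
   ┃                                 ┃  
   ┃                                 ┃  
   ┃                                 ┃  
   ┃                                 ┃  
   ┃                                 ┃  
   ┃                                 ┃  
   ┃                                 ┃  
   ┃                                 ┃  
   ┗━━━━━━━━━━━━━━━━━━━━━━━━━━━━━━━━━┛  
                                        
                                        
                                        


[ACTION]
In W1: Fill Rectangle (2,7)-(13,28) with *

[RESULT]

                     ┠──────────────────
                     ┃          │Next:  
   ┏━━━━━━━━━━━━━━━━━┃          │ ▒     
   ┃ DrawingCanvas   ┃          │▒▒▒    
   ┠─────────────────┃          │       
   ┃+                ┃          │       
   ┃                 ┃          │       
   ┃       **********┗━━━━━━━━━━━━━━━━━━
   ┃       **********************    ┃  
   ┃       **********************    ┃  
   ┃       **********************    ┃  
   ┃       **********************    ┃  
   ┃       **********************    ┃  
   ┃       **********************    ┃  
   ┃       **********************    ┃  
   ┃       **********************    ┃  
   ┗━━━━━━━━━━━━━━━━━━━━━━━━━━━━━━━━━┛  
                                        
                                        
                                        


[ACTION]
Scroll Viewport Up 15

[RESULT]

                                        
                                        
                                        
                                        
                                        
                                        
                                        
                                        
                                        
                                        
                     ┏━━━━━━━━━━━━━━━━━━
                     ┃ Tetris           
                     ┠──────────────────
                     ┃          │Next:  
   ┏━━━━━━━━━━━━━━━━━┃          │ ▒     
   ┃ DrawingCanvas   ┃          │▒▒▒    
   ┠─────────────────┃          │       
   ┃+                ┃          │       
   ┃                 ┃          │       
   ┃       **********┗━━━━━━━━━━━━━━━━━━


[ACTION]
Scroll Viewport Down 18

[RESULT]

                     ┠──────────────────
                     ┃          │Next:  
   ┏━━━━━━━━━━━━━━━━━┃          │ ▒     
   ┃ DrawingCanvas   ┃          │▒▒▒    
   ┠─────────────────┃          │       
   ┃+                ┃          │       
   ┃                 ┃          │       
   ┃       **********┗━━━━━━━━━━━━━━━━━━
   ┃       **********************    ┃  
   ┃       **********************    ┃  
   ┃       **********************    ┃  
   ┃       **********************    ┃  
   ┃       **********************    ┃  
   ┃       **********************    ┃  
   ┃       **********************    ┃  
   ┃       **********************    ┃  
   ┗━━━━━━━━━━━━━━━━━━━━━━━━━━━━━━━━━┛  
                                        
                                        
                                        


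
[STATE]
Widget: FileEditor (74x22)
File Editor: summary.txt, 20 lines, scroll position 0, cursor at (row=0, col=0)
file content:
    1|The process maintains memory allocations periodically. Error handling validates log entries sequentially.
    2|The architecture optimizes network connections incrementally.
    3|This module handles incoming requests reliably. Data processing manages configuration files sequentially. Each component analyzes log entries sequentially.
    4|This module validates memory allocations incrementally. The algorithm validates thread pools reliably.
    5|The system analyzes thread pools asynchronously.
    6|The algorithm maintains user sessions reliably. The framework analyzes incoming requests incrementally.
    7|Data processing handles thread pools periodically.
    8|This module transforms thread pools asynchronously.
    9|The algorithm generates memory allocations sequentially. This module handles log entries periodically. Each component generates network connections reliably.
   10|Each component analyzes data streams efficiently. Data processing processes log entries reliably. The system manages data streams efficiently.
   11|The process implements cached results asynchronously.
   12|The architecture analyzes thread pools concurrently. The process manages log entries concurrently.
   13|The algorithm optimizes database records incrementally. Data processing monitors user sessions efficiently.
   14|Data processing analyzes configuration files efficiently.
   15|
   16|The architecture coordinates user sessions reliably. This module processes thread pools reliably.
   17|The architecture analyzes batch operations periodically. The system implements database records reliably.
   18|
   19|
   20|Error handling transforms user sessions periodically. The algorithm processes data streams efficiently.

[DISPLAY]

█he process maintains memory allocations periodically. Error handling val▲
The architecture optimizes network connections incrementally.            █
This module handles incoming requests reliably. Data processing manages c░
This module validates memory allocations incrementally. The algorithm val░
The system analyzes thread pools asynchronously.                         ░
The algorithm maintains user sessions reliably. The framework analyzes in░
Data processing handles thread pools periodically.                       ░
This module transforms thread pools asynchronously.                      ░
The algorithm generates memory allocations sequentially. This module hand░
Each component analyzes data streams efficiently. Data processing process░
The process implements cached results asynchronously.                    ░
The architecture analyzes thread pools concurrently. The process manages ░
The algorithm optimizes database records incrementally. Data processing m░
Data processing analyzes configuration files efficiently.                ░
                                                                         ░
The architecture coordinates user sessions reliably. This module processe░
The architecture analyzes batch operations periodically. The system imple░
                                                                         ░
                                                                         ░
Error handling transforms user sessions periodically. The algorithm proce░
                                                                         ░
                                                                         ▼


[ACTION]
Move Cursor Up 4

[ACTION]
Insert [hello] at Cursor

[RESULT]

hello█he process maintains memory allocations periodically. Error handlin▲
The architecture optimizes network connections incrementally.            █
This module handles incoming requests reliably. Data processing manages c░
This module validates memory allocations incrementally. The algorithm val░
The system analyzes thread pools asynchronously.                         ░
The algorithm maintains user sessions reliably. The framework analyzes in░
Data processing handles thread pools periodically.                       ░
This module transforms thread pools asynchronously.                      ░
The algorithm generates memory allocations sequentially. This module hand░
Each component analyzes data streams efficiently. Data processing process░
The process implements cached results asynchronously.                    ░
The architecture analyzes thread pools concurrently. The process manages ░
The algorithm optimizes database records incrementally. Data processing m░
Data processing analyzes configuration files efficiently.                ░
                                                                         ░
The architecture coordinates user sessions reliably. This module processe░
The architecture analyzes batch operations periodically. The system imple░
                                                                         ░
                                                                         ░
Error handling transforms user sessions periodically. The algorithm proce░
                                                                         ░
                                                                         ▼


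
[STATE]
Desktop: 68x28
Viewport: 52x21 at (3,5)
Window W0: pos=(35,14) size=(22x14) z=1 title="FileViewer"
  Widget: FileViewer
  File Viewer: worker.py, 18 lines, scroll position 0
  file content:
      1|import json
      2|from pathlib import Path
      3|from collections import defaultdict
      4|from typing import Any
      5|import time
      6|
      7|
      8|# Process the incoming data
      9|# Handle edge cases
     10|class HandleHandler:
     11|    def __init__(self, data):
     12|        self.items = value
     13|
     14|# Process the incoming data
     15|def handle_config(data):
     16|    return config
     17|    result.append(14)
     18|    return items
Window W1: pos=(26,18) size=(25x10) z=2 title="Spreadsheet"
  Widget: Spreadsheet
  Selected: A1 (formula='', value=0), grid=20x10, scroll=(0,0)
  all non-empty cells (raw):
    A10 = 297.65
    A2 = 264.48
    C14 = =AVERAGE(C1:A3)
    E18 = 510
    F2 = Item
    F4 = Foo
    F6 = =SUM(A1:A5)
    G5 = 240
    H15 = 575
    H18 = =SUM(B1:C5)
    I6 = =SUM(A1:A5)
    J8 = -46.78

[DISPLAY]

                                                    
                                                    
                                                    
                                                    
                                                    
                                                    
                                                    
                                                    
                                                    
                                ┏━━━━━━━━━━━━━━━━━━━
                                ┃ FileViewer        
                                ┠───────────────────
                                ┃import json        
                       ┏━━━━━━━━━━━━━━━━━━━━━━━┓port
                       ┃ Spreadsheet           ┃s im
                       ┠───────────────────────┨ort 
                       ┃A1:                    ┃    
                       ┃       A       B       ┃    
                       ┃-----------------------┃    
                       ┃  1      [0]       0   ┃ncom
                       ┃  2   264.48       0   ┃ases


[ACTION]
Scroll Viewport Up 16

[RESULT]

                                                    
                                                    
                                                    
                                                    
                                                    
                                                    
                                                    
                                                    
                                                    
                                                    
                                                    
                                                    
                                                    
                                                    
                                ┏━━━━━━━━━━━━━━━━━━━
                                ┃ FileViewer        
                                ┠───────────────────
                                ┃import json        
                       ┏━━━━━━━━━━━━━━━━━━━━━━━┓port
                       ┃ Spreadsheet           ┃s im
                       ┠───────────────────────┨ort 


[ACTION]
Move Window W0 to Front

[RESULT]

                                                    
                                                    
                                                    
                                                    
                                                    
                                                    
                                                    
                                                    
                                                    
                                                    
                                                    
                                                    
                                                    
                                                    
                                ┏━━━━━━━━━━━━━━━━━━━
                                ┃ FileViewer        
                                ┠───────────────────
                                ┃import json        
                       ┏━━━━━━━━┃from pathlib import
                       ┃ Spreads┃from collections im
                       ┠────────┃from typing import 


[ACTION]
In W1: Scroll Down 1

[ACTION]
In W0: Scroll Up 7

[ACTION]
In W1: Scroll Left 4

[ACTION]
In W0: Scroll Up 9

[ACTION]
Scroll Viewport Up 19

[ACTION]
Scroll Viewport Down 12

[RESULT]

                                                    
                                                    
                                                    
                                                    
                                                    
                                                    
                                                    
                                ┏━━━━━━━━━━━━━━━━━━━
                                ┃ FileViewer        
                                ┠───────────────────
                                ┃import json        
                       ┏━━━━━━━━┃from pathlib import
                       ┃ Spreads┃from collections im
                       ┠────────┃from typing import 
                       ┃A1:     ┃import time        
                       ┃       A┃                   
                       ┃--------┃                   
                       ┃  2   26┃# Process the incom
                       ┃  3     ┃# Handle edge cases
                       ┃  4     ┃class HandleHandler
                       ┗━━━━━━━━┗━━━━━━━━━━━━━━━━━━━
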